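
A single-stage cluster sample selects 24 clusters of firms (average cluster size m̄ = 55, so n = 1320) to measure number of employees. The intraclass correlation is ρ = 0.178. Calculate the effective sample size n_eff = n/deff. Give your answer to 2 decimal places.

deff = 1 + (55 − 1)·0.178 = 1 + 9.612 = 10.612.
n_eff = 1320 / 10.612 = 124.39.

124.39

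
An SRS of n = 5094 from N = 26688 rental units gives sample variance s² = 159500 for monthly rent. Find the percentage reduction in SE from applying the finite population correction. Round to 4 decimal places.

10.0485

f = n/N = 5094/26688 = 0.19087230.
SE_no-fpc = √(s²/n) = 5.5956543; SE_fpc = √((1−f)s²/n) = 5.0333764.
Ratio = √(1−f) = 0.89951526. Reduction = 100·(1 − 0.89951526) = 10.0485%.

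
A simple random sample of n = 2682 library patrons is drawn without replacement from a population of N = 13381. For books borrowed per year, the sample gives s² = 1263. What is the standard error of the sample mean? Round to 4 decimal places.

0.6136

Under SRS without replacement, Var(ȳ) = (1 − f)·s²/n with f = n/N = 2682/13381 = 0.20043345.
Var(ȳ) = (1 − 0.20043345)·1263/2682 = 0.79956655·0.47091723 = 0.37652966.
SE(ȳ) = √(0.37652966) = 0.6136.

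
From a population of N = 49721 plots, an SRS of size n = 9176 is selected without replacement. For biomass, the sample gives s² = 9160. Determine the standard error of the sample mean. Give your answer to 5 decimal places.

0.90224

Under SRS without replacement, Var(ȳ) = (1 − f)·s²/n with f = n/N = 9176/49721 = 0.18454979.
Var(ȳ) = (1 − 0.18454979)·9160/9176 = 0.81545021·0.99825632 = 0.81402833.
SE(ȳ) = √(0.81402833) = 0.90224.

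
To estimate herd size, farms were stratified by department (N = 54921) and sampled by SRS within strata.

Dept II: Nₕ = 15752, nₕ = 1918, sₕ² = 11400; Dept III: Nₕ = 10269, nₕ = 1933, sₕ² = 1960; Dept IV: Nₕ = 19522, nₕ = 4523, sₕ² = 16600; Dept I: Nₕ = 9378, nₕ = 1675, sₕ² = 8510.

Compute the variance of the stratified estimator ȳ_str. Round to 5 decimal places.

Var(ȳ_str) = Σₕ Wₕ²(1 − fₕ)sₕ²/nₕ with Wₕ = Nₕ/N, N = 54921.
Dept II: Wₕ = 0.28681197; term = 0.28681197²·(1 − 0.12176232)·11400/1918 = 0.4294008.
Dept III: Wₕ = 0.18697766; term = 0.18697766²·(1 − 0.18823644)·1960/1933 = 0.028776184.
Dept IV: Wₕ = 0.35545602; term = 0.35545602²·(1 − 0.23168733)·16600/4523 = 0.35627983.
Dept I: Wₕ = 0.17075436; term = 0.17075436²·(1 − 0.17860951)·8510/1675 = 0.12167686.
Sum = 0.93613367.

0.93613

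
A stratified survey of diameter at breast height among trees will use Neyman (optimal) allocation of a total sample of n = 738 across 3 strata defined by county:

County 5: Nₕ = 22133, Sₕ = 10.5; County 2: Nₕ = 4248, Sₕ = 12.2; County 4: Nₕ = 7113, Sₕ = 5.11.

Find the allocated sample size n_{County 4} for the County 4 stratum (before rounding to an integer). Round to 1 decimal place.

83.7

Neyman allocation: nₕ = n·NₕSₕ / Σⱼ NⱼSⱼ.
Σ NⱼSⱼ = 22133·10.5 + 4248·12.2 + 7113·5.11 = 320569.53.
n_{County 4} = 738·7113·5.11 / 320569.53 = 83.7.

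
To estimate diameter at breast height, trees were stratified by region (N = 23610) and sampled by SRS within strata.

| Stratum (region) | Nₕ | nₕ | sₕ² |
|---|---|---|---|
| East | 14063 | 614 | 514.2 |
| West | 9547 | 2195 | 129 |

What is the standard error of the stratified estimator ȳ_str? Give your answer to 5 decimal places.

0.53995

Var(ȳ_str) = Σₕ Wₕ²(1 − fₕ)sₕ²/nₕ with Wₕ = Nₕ/N, N = 23610.
East: Wₕ = 0.59563744; term = 0.59563744²·(1 − 0.04366067)·514.2/614 = 0.28414479.
West: Wₕ = 0.40436256; term = 0.40436256²·(1 − 0.22991516)·129/2195 = 0.0074000667.
Sum = 0.29154486.
SE = √(0.29154486) = 0.53995.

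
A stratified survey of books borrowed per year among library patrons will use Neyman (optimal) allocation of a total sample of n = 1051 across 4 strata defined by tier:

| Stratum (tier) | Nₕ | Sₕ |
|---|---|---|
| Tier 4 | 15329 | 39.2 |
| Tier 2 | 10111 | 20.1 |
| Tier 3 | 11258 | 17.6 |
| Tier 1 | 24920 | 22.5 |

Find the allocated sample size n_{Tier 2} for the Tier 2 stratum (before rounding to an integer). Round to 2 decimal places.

Neyman allocation: nₕ = n·NₕSₕ / Σⱼ NⱼSⱼ.
Σ NⱼSⱼ = 15329·39.2 + 10111·20.1 + 11258·17.6 + 24920·22.5 = 1.5629687 × 10^6.
n_{Tier 2} = 1051·10111·20.1 / (1.5629687 × 10^6) = 136.66.

136.66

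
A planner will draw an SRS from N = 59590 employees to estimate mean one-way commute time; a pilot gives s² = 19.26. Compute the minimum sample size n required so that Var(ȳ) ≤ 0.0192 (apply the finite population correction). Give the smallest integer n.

987

Without fpc, n₀ = s²/D = 19.26/0.0192 = 1003.1250.
With fpc, (1 − n/N)·s²/n ≤ D requires n ≥ n₀/(1 + n₀/N) = 1003.1250/(1 + 1003.1250/59590) = 986.5182.
Rounding up, n = 987.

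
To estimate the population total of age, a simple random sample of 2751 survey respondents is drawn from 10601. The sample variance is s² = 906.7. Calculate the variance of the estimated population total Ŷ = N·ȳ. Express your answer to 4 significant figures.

Var(Ŷ) = N²·Var(ȳ) = N²·(1 − n/N)·s²/n.
f = 2751/10601 = 0.25950382; Var(ȳ) = 0.74049618·906.7/2751 = 0.24405957.
Var(Ŷ) = 10601² · 0.24405957 = 2.7427708 × 10^7.

2.743 × 10^7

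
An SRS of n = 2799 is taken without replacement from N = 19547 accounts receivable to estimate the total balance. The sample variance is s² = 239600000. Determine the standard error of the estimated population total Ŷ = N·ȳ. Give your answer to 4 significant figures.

Var(Ŷ) = N²·Var(ȳ) = N²·(1 − n/N)·s²/n.
f = 2799/19547 = 0.14319333; Var(ȳ) = 0.85680667·239600000/2799 = 73344.365.
Var(Ŷ) = 19547² · 73344.365 = 2.8023797 × 10^13.
SE(Ŷ) = √(2.8023797 × 10^13) = 5.294 × 10^6.

5.294 × 10^6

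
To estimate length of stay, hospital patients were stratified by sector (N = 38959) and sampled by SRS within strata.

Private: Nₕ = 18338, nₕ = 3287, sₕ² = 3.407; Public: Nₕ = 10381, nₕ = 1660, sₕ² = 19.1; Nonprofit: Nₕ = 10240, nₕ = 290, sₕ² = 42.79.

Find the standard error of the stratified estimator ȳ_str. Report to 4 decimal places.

Var(ȳ_str) = Σₕ Wₕ²(1 − fₕ)sₕ²/nₕ with Wₕ = Nₕ/N, N = 38959.
Private: Wₕ = 0.47069997; term = 0.47069997²·(1 − 0.17924528)·3.407/3287 = 1.8848385 × 10^-4.
Public: Wₕ = 0.26645961; term = 0.26645961²·(1 − 0.15990752)·19.1/1660 = 6.8630183 × 10^-4.
Nonprofit: Wₕ = 0.26284042; term = 0.26284042²·(1 − 0.02832031)·42.79/290 = 0.0099049372.
Sum = 0.010779723.
SE = √(0.010779723) = 0.1038.

0.1038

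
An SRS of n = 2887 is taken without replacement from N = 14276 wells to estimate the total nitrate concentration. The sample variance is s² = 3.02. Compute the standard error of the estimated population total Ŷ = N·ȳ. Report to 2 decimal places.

Var(Ŷ) = N²·Var(ȳ) = N²·(1 − n/N)·s²/n.
f = 2887/14276 = 0.20222751; Var(ȳ) = 0.79777249·3.02/2887 = 8.3452473 × 10^-4.
Var(Ŷ) = 14276² · (8.3452473 × 10^-4) = 170079.62.
SE(Ŷ) = √(170079.62) = 412.41.

412.41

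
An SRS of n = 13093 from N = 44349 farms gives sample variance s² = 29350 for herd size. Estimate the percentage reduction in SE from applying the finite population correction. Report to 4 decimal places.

f = n/N = 13093/44349 = 0.29522650.
SE_no-fpc = √(s²/n) = 1.497216; SE_fpc = √((1−f)s²/n) = 1.2569247.
Ratio = √(1−f) = 0.83950789. Reduction = 100·(1 − 0.83950789) = 16.0492%.

16.0492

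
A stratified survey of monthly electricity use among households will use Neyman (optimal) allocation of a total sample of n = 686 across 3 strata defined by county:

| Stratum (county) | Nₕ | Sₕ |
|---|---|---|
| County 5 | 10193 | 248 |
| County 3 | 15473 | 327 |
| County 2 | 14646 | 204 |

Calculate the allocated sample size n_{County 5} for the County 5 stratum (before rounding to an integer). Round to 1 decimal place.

Neyman allocation: nₕ = n·NₕSₕ / Σⱼ NⱼSⱼ.
Σ NⱼSⱼ = 10193·248 + 15473·327 + 14646·204 = 1.0575319 × 10^7.
n_{County 5} = 686·10193·248 / (1.0575319 × 10^7) = 164.0.

164.0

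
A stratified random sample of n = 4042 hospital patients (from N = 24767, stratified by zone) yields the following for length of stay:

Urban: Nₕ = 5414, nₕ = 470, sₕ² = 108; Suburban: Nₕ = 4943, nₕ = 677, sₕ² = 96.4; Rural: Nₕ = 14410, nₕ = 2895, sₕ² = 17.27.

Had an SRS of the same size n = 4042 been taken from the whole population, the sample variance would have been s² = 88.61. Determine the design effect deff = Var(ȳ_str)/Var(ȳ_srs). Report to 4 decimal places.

Var(ȳ_str) = Σ Wₕ²(1−fₕ)sₕ²/nₕ with Wₕ = Nₕ/24767:
  Urban: (5414/24767)²·(1−470/5414)·108/470 = 0.010027111
  Suburban: (4943/24767)²·(1−677/4943)·96.4/677 = 0.0048950036
  Rural: (14410/24767)²·(1−2895/14410)·17.27/2895 = 0.0016137077
  → Var(ȳ_str) = 0.016535822.
Var(ȳ_srs) = (1 − 4042/24767)·88.61/4042 = 0.018344571.
deff = 0.016535822 / 0.018344571 = 0.9014.

0.9014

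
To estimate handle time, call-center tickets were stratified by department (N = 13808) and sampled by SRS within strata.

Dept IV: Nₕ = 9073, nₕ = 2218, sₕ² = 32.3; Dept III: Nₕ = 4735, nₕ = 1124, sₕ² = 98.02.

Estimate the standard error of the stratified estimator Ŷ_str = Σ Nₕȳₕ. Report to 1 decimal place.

1548.2

Var(Ŷ_str) = Σₕ Nₕ²(1 − fₕ)sₕ²/nₕ.
Dept IV: 9073²·(1 − 2218/9073)·32.3/2218 = 905731.25.
Dept III: 4735²·(1 − 1124/4735)·98.02/1124 = 1.4910625 × 10^6.
Sum = 2.3967938 × 10^6.
SE = √(2.3967938 × 10^6) = 1548.2.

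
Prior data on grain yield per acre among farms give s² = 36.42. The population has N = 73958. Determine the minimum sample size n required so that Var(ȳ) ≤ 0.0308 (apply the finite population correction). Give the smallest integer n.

Without fpc, n₀ = s²/D = 36.42/0.0308 = 1182.4675.
With fpc, (1 − n/N)·s²/n ≤ D requires n ≥ n₀/(1 + n₀/N) = 1182.4675/(1 + 1182.4675/73958) = 1163.8593.
Rounding up, n = 1164.

1164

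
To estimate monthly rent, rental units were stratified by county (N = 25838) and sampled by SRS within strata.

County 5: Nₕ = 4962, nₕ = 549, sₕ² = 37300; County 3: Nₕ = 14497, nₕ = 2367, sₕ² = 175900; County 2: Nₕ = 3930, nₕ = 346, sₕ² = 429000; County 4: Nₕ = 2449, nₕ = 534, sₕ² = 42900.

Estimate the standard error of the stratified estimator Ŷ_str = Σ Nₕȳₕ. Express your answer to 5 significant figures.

179990

Var(Ŷ_str) = Σₕ Nₕ²(1 − fₕ)sₕ²/nₕ.
County 5: 4962²·(1 − 549/4962)·37300/549 = 1.4877405 × 10^9.
County 3: 14497²·(1 − 2367/14497)·175900/2367 = 1.3067922 × 10^10.
County 2: 3930²·(1 − 346/3930)·429000/346 = 1.746392 × 10^10.
County 4: 2449²·(1 − 534/2449)·42900/534 = 3.7676764 × 10^8.
Sum = 3.239635 × 10^10.
SE = √(3.239635 × 10^10) = 179990.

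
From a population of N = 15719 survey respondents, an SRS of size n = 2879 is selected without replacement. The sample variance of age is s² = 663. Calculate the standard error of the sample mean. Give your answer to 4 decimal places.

Under SRS without replacement, Var(ȳ) = (1 − f)·s²/n with f = n/N = 2879/15719 = 0.18315414.
Var(ȳ) = (1 − 0.18315414)·663/2879 = 0.81684586·0.23028829 = 0.18811004.
SE(ȳ) = √(0.18811004) = 0.4337.

0.4337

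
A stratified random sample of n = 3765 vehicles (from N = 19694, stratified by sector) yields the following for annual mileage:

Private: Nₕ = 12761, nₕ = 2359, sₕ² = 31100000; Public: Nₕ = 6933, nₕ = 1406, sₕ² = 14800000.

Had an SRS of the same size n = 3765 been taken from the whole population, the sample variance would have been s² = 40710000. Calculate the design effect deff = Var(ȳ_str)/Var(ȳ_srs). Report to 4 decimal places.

Var(ȳ_str) = Σ Wₕ²(1−fₕ)sₕ²/nₕ with Wₕ = Nₕ/19694:
  Private: (12761/19694)²·(1−2359/12761)·31100000/2359 = 4511.9693
  Public: (6933/19694)²·(1−1406/6933)·14800000/1406 = 1039.9661
  → Var(ȳ_str) = 5551.9354.
Var(ȳ_srs) = (1 − 3765/19694)·40710000/3765 = 8745.622.
deff = 5551.9354 / 8745.622 = 0.6348.

0.6348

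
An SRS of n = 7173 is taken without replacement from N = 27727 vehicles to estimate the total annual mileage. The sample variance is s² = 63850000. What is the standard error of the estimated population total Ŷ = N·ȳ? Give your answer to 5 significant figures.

Var(Ŷ) = N²·Var(ȳ) = N²·(1 − n/N)·s²/n.
f = 7173/27727 = 0.25870091; Var(ȳ) = 0.74129909·63850000/7173 = 6598.6264.
Var(Ŷ) = 27727² · 6598.6264 = 5.0729351 × 10^12.
SE(Ŷ) = √(5.0729351 × 10^12) = 2.2523 × 10^6.

2.2523 × 10^6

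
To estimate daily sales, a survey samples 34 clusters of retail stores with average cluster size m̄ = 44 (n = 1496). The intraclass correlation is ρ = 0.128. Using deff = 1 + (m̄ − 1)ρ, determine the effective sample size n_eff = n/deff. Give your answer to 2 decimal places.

230.01

deff = 1 + (44 − 1)·0.128 = 1 + 5.504 = 6.504.
n_eff = 1496 / 6.504 = 230.01.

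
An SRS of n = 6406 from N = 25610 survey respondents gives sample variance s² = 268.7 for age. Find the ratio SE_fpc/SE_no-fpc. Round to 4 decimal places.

f = n/N = 6406/25610 = 0.25013667.
SE_no-fpc = √(s²/n) = 0.20480491; SE_fpc = √((1−f)s²/n) = 0.1773501.
Ratio = √(1−f) = 0.86594650.

0.8659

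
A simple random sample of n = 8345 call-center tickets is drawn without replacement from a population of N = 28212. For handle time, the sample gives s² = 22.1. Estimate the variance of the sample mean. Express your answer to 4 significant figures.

Under SRS without replacement, Var(ȳ) = (1 − f)·s²/n with f = n/N = 8345/28212 = 0.29579612.
Var(ȳ) = (1 − 0.29579612)·22.1/8345 = 0.70420388·0.0026482924 = 0.0018649378.

0.001865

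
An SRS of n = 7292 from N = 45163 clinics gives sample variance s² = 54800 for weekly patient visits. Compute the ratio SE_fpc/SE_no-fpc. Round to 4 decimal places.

0.9157

f = n/N = 7292/45163 = 0.16145960.
SE_no-fpc = √(s²/n) = 2.7413655; SE_fpc = √((1−f)s²/n) = 2.5103192.
Ratio = √(1−f) = 0.91571851.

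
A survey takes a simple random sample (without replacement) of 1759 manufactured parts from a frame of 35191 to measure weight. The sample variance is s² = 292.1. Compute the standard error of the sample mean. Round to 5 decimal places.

Under SRS without replacement, Var(ȳ) = (1 − f)·s²/n with f = n/N = 1759/35191 = 0.04998437.
Var(ȳ) = (1 − 0.04998437)·292.1/1759 = 0.95001563·0.16606026 = 0.15775984.
SE(ȳ) = √(0.15775984) = 0.39719.

0.39719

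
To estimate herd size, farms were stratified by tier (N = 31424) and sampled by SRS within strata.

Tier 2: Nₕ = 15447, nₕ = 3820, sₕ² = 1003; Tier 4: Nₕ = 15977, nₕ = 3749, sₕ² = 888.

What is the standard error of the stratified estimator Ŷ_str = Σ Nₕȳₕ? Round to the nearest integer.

9666

Var(Ŷ_str) = Σₕ Nₕ²(1 − fₕ)sₕ²/nₕ.
Tier 2: 15447²·(1 − 3820/15447)·1003/3820 = 4.715735 × 10^7.
Tier 4: 15977²·(1 − 3749/15977)·888/3749 = 4.6275188 × 10^7.
Sum = 9.3432538 × 10^7.
SE = √(9.3432538 × 10^7) = 9666.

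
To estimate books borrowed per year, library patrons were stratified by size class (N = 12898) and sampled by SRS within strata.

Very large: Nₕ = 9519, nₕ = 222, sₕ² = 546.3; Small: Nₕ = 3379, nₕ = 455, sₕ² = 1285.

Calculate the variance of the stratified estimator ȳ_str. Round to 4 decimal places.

Var(ȳ_str) = Σₕ Wₕ²(1 − fₕ)sₕ²/nₕ with Wₕ = Nₕ/N, N = 12898.
Very large: Wₕ = 0.73802140; term = 0.73802140²·(1 − 0.02332178)·546.3/222 = 1.3090844.
Small: Wₕ = 0.26197860; term = 0.26197860²·(1 − 0.13465522)·1285/455 = 0.16773069.
Sum = 1.4768151.

1.4768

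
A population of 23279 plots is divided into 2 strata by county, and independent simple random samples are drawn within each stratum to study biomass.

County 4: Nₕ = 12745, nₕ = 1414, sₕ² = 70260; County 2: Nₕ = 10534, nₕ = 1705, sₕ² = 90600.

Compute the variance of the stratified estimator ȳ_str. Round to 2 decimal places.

22.36

Var(ȳ_str) = Σₕ Wₕ²(1 − fₕ)sₕ²/nₕ with Wₕ = Nₕ/N, N = 23279.
County 4: Wₕ = 0.54748915; term = 0.54748915²·(1 − 0.11094547)·70260/1414 = 13.24153.
County 2: Wₕ = 0.45251085; term = 0.45251085²·(1 − 0.16185684)·90600/1705 = 9.1196885.
Sum = 22.361219.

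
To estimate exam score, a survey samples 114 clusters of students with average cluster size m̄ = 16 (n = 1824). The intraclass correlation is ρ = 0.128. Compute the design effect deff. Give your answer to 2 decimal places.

deff = 1 + (16 − 1)·0.128 = 1 + 1.92 = 2.92.

2.92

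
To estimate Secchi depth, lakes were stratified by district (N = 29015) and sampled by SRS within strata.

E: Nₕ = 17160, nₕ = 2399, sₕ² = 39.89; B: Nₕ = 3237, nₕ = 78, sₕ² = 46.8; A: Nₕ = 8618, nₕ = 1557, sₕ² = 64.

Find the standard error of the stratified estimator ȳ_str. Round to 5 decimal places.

Var(ȳ_str) = Σₕ Wₕ²(1 − fₕ)sₕ²/nₕ with Wₕ = Nₕ/N, N = 29015.
E: Wₕ = 0.59141823; term = 0.59141823²·(1 − 0.13980186)·39.89/2399 = 0.0050028986.
B: Wₕ = 0.11156298; term = 0.11156298²·(1 − 0.02409639)·46.8/78 = 0.0072878332.
A: Wₕ = 0.29701878; term = 0.29701878²·(1 − 0.18066837)·64/1557 = 0.0029711112.
Sum = 0.015261843.
SE = √(0.015261843) = 0.12354.

0.12354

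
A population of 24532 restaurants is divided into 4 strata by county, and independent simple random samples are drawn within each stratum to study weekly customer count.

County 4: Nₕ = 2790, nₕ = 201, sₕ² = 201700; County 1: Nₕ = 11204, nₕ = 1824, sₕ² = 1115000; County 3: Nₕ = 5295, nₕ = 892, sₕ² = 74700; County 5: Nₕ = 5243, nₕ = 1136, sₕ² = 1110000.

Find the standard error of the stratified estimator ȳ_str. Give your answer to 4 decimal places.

12.5299

Var(ȳ_str) = Σₕ Wₕ²(1 − fₕ)sₕ²/nₕ with Wₕ = Nₕ/N, N = 24532.
County 4: Wₕ = 0.11372901; term = 0.11372901²·(1 − 0.07204301)·201700/201 = 12.044262.
County 1: Wₕ = 0.45670960; term = 0.45670960²·(1 − 0.16279900)·1115000/1824 = 106.74808.
County 3: Wₕ = 0.21584053; term = 0.21584053²·(1 − 0.16846081)·74700/892 = 3.2441766.
County 5: Wₕ = 0.21372085; term = 0.21372085²·(1 − 0.21666985)·1110000/1136 = 34.960956.
Sum = 156.99747.
SE = √(156.99747) = 12.5299.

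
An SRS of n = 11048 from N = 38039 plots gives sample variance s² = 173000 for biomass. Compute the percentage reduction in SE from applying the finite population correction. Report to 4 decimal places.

f = n/N = 11048/38039 = 0.29043876.
SE_no-fpc = √(s²/n) = 3.9571382; SE_fpc = √((1−f)s²/n) = 3.3333135.
Ratio = √(1−f) = 0.84235458. Reduction = 100·(1 − 0.84235458) = 15.7645%.

15.7645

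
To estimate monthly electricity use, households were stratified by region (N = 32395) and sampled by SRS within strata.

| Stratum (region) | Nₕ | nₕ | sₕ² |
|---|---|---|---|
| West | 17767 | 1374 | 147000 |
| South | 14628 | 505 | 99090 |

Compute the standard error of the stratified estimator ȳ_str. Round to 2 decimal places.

Var(ȳ_str) = Σₕ Wₕ²(1 − fₕ)sₕ²/nₕ with Wₕ = Nₕ/N, N = 32395.
West: Wₕ = 0.54844883; term = 0.54844883²·(1 − 0.07733438)·147000/1374 = 29.692528.
South: Wₕ = 0.45155117; term = 0.45155117²·(1 − 0.03452283)·99090/505 = 38.627304.
Sum = 68.319832.
SE = √(68.319832) = 8.27.

8.27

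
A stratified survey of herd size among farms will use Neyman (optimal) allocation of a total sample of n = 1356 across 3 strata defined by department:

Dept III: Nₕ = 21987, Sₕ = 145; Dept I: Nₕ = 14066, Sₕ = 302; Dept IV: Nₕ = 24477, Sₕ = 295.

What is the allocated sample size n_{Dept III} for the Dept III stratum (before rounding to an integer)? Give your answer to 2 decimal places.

294.95

Neyman allocation: nₕ = n·NₕSₕ / Σⱼ NⱼSⱼ.
Σ NⱼSⱼ = 21987·145 + 14066·302 + 24477·295 = 1.4656762 × 10^7.
n_{Dept III} = 1356·21987·145 / (1.4656762 × 10^7) = 294.95.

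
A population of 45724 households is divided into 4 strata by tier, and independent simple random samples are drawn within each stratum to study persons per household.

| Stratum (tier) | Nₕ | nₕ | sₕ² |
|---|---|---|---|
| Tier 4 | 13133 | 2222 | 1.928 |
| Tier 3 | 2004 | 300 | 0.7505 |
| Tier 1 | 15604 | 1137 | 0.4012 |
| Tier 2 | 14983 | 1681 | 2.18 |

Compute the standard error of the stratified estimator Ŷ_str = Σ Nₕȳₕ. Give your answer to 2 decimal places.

686.29

Var(Ŷ_str) = Σₕ Nₕ²(1 − fₕ)sₕ²/nₕ.
Tier 4: 13133²·(1 − 2222/13133)·1.928/2222 = 124334.45.
Tier 3: 2004²·(1 − 300/2004)·0.7505/300 = 8542.7314.
Tier 1: 15604²·(1 − 1137/15604)·0.4012/1137 = 79655.338.
Tier 2: 14983²·(1 − 1681/14983)·2.18/1681 = 258466.64.
Sum = 470999.16.
SE = √(470999.16) = 686.29.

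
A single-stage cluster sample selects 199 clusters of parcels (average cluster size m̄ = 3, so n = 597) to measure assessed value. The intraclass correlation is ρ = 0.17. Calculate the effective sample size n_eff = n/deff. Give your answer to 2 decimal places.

445.52

deff = 1 + (3 − 1)·0.17 = 1 + 0.34 = 1.34.
n_eff = 597 / 1.34 = 445.52.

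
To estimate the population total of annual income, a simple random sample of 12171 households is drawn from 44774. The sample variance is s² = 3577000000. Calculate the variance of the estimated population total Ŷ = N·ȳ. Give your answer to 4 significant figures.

Var(Ŷ) = N²·Var(ȳ) = N²·(1 − n/N)·s²/n.
f = 12171/44774 = 0.27183187; Var(ȳ) = 0.72816813·3577000000/12171 = 214005.21.
Var(Ŷ) = 44774² · 214005.21 = 4.2901861 × 10^14.

4.290 × 10^14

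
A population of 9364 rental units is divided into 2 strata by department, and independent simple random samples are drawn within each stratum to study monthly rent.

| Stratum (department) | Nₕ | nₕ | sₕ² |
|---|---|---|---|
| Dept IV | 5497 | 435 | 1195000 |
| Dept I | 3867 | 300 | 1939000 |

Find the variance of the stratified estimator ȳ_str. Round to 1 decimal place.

Var(ȳ_str) = Σₕ Wₕ²(1 − fₕ)sₕ²/nₕ with Wₕ = Nₕ/N, N = 9364.
Dept IV: Wₕ = 0.58703545; term = 0.58703545²·(1 − 0.07913407)·1195000/435 = 871.77361.
Dept I: Wₕ = 0.41296455; term = 0.41296455²·(1 − 0.07757952)·1939000/300 = 1016.7426.
Sum = 1888.5162.

1888.5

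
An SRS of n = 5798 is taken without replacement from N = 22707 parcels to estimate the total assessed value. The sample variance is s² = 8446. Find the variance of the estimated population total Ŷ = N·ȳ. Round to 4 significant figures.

5.593 × 10^8

Var(Ŷ) = N²·Var(ȳ) = N²·(1 − n/N)·s²/n.
f = 5798/22707 = 0.25533976; Var(ȳ) = 0.74466024·8446/5798 = 1.0847534.
Var(Ŷ) = 22707² · 1.0847534 = 5.5930737 × 10^8.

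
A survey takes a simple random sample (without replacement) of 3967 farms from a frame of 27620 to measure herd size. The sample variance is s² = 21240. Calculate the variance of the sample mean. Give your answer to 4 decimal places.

Under SRS without replacement, Var(ȳ) = (1 − f)·s²/n with f = n/N = 3967/27620 = 0.14362781.
Var(ȳ) = (1 − 0.14362781)·21240/3967 = 0.85637219·5.3541719 = 4.585164.

4.5852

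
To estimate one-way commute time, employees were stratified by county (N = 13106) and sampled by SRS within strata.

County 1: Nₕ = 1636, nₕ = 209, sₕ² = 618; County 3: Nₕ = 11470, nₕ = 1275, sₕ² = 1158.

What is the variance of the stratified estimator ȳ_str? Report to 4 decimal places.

0.6585

Var(ȳ_str) = Σₕ Wₕ²(1 − fₕ)sₕ²/nₕ with Wₕ = Nₕ/N, N = 13106.
County 1: Wₕ = 0.12482832; term = 0.12482832²·(1 − 0.12775061)·618/209 = 0.040189179.
County 3: Wₕ = 0.87517168; term = 0.87517168²·(1 − 0.11115955)·1158/1275 = 0.61831345.
Sum = 0.65850263.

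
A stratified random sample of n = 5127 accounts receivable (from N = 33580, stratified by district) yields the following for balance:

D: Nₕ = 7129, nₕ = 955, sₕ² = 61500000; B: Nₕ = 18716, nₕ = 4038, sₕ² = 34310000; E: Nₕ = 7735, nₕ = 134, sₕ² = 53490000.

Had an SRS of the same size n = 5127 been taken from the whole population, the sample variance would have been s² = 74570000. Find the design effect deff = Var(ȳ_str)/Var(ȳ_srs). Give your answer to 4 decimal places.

2.0608

Var(ȳ_str) = Σ Wₕ²(1−fₕ)sₕ²/nₕ with Wₕ = Nₕ/33580:
  D: (7129/33580)²·(1−955/7129)·61500000/955 = 2513.6546
  B: (18716/33580)²·(1−4038/18716)·34310000/4038 = 2070.0124
  E: (7735/33580)²·(1−134/7735)·53490000/134 = 20813.133
  → Var(ȳ_str) = 25396.8.
Var(ȳ_srs) = (1 − 5127/33580)·74570000/5127 = 12323.901.
deff = 25396.8 / 12323.901 = 2.0608.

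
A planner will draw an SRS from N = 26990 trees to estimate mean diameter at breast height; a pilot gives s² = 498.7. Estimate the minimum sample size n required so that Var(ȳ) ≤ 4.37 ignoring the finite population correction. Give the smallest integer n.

115

Without fpc, n₀ = s²/D = 498.7/4.37 = 114.1190.
Rounding up, n = 115.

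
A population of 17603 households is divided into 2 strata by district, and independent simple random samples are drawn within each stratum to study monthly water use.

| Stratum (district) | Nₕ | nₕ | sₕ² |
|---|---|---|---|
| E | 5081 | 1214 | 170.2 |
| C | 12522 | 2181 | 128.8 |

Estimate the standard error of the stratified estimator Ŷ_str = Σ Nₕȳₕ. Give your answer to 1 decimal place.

Var(Ŷ_str) = Σₕ Nₕ²(1 − fₕ)sₕ²/nₕ.
E: 5081²·(1 − 1214/5081)·170.2/1214 = 2.7546361 × 10^6.
C: 12522²·(1 − 2181/12522)·128.8/2181 = 7.6470941 × 10^6.
Sum = 1.040173 × 10^7.
SE = √(1.040173 × 10^7) = 3225.2.

3225.2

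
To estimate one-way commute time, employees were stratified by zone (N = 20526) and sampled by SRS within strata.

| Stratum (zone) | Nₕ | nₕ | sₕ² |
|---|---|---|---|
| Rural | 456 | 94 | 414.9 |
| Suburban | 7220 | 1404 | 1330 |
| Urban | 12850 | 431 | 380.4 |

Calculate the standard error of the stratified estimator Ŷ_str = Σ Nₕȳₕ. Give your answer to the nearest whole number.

Var(Ŷ_str) = Σₕ Nₕ²(1 − fₕ)sₕ²/nₕ.
Rural: 456²·(1 − 94/456)·414.9/94 = 728599.71.
Suburban: 7220²·(1 − 1404/7220)·1330/1404 = 3.9778292 × 10^7.
Urban: 12850²·(1 − 431/12850)·380.4/431 = 1.4084875 × 10^8.
Sum = 1.8135564 × 10^8.
SE = √(1.8135564 × 10^8) = 13467.

13467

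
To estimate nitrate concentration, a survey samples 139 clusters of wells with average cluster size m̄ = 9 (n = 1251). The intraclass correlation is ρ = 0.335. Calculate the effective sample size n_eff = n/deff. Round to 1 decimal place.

deff = 1 + (9 − 1)·0.335 = 1 + 2.68 = 3.68.
n_eff = 1251 / 3.68 = 339.9.

339.9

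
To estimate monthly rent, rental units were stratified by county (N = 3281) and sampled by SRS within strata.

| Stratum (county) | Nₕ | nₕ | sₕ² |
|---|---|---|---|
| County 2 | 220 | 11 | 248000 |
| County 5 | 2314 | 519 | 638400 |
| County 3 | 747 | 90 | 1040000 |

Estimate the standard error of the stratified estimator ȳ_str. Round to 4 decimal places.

Var(ȳ_str) = Σₕ Wₕ²(1 − fₕ)sₕ²/nₕ with Wₕ = Nₕ/N, N = 3281.
County 2: Wₕ = 0.06705273; term = 0.06705273²·(1 − 0.05000000)·248000/11 = 96.297609.
County 5: Wₕ = 0.70527278; term = 0.70527278²·(1 − 0.22428695)·638400/519 = 474.61435.
County 3: Wₕ = 0.22767449; term = 0.22767449²·(1 − 0.12048193)·1040000/90 = 526.82253.
Sum = 1097.7345.
SE = √(1097.7345) = 33.1321.

33.1321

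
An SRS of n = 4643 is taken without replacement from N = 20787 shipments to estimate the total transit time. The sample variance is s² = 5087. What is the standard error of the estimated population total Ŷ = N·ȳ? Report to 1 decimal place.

Var(Ŷ) = N²·Var(ȳ) = N²·(1 − n/N)·s²/n.
f = 4643/20787 = 0.22336075; Var(ȳ) = 0.77663925·5087/4643 = 0.85090757.
Var(Ŷ) = 20787² · 0.85090757 = 3.6767662 × 10^8.
SE(Ŷ) = √(3.6767662 × 10^8) = 19174.9.

19174.9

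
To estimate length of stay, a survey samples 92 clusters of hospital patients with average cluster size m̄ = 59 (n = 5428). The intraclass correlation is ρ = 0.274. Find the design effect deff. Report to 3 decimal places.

16.892

deff = 1 + (59 − 1)·0.274 = 1 + 15.892 = 16.892.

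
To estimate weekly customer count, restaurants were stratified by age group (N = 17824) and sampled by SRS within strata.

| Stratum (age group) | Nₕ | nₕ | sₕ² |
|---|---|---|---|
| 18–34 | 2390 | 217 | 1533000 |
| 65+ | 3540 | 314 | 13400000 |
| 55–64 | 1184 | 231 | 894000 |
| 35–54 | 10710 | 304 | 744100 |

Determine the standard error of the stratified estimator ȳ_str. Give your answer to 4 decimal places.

50.2187

Var(ȳ_str) = Σₕ Wₕ²(1 − fₕ)sₕ²/nₕ with Wₕ = Nₕ/N, N = 17824.
18–34: Wₕ = 0.13408887; term = 0.13408887²·(1 − 0.09079498)·1533000/217 = 115.4861.
65+: Wₕ = 0.19860862; term = 0.19860862²·(1 − 0.08870056)·13400000/314 = 1534.025.
55–64: Wₕ = 0.06642729; term = 0.06642729²·(1 − 0.19510135)·894000/231 = 13.745476.
35–54: Wₕ = 0.60087522; term = 0.60087522²·(1 − 0.02838469)·744100/304 = 858.65888.
Sum = 2521.9155.
SE = √(2521.9155) = 50.2187.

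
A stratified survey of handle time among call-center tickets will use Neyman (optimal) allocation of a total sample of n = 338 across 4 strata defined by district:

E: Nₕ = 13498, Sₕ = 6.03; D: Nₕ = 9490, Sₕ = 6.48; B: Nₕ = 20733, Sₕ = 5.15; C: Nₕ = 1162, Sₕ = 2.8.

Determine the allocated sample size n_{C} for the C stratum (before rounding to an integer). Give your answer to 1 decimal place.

Neyman allocation: nₕ = n·NₕSₕ / Σⱼ NⱼSⱼ.
Σ NⱼSⱼ = 13498·6.03 + 9490·6.48 + 20733·5.15 + 1162·2.8 = 252916.69.
n_{C} = 338·1162·2.8 / 252916.69 = 4.3.

4.3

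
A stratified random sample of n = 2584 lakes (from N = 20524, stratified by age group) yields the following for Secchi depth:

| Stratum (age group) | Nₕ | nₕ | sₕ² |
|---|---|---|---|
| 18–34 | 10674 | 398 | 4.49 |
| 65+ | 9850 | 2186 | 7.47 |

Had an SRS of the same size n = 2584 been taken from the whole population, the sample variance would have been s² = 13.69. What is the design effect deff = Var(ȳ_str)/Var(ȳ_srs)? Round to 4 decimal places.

0.7666

Var(ȳ_str) = Σ Wₕ²(1−fₕ)sₕ²/nₕ with Wₕ = Nₕ/20524:
  18–34: (10674/20524)²·(1−398/10674)·4.49/398 = 0.0029375857
  65+: (9850/20524)²·(1−2186/9850)·7.47/2186 = 6.124042 × 10^-4
  → Var(ȳ_str) = 0.0035499899.
Var(ȳ_srs) = (1 − 2584/20524)·13.69/2584 = 0.0046309636.
deff = 0.0035499899 / 0.0046309636 = 0.7666.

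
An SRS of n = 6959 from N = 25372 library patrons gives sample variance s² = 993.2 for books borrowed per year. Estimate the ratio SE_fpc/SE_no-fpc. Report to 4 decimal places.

0.8519

f = n/N = 6959/25372 = 0.27427873.
SE_no-fpc = √(s²/n) = 0.3777852; SE_fpc = √((1−f)s²/n) = 0.32183247.
Ratio = √(1−f) = 0.85189276.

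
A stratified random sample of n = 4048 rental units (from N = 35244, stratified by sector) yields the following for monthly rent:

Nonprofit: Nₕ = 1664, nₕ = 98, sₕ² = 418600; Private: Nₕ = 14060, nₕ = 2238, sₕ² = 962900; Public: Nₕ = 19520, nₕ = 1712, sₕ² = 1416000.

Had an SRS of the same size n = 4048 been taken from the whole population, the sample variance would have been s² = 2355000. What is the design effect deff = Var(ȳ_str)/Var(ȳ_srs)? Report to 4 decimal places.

0.5787

Var(ȳ_str) = Σ Wₕ²(1−fₕ)sₕ²/nₕ with Wₕ = Nₕ/35244:
  Nonprofit: (1664/35244)²·(1−98/1664)·418600/98 = 8.9608218
  Private: (14060/35244)²·(1−2238/14060)·962900/2238 = 57.574078
  Public: (19520/35244)²·(1−1712/19520)·1416000/1712 = 231.46433
  → Var(ȳ_str) = 297.99923.
Var(ȳ_srs) = (1 − 4048/35244)·2355000/4048 = 514.94889.
deff = 297.99923 / 514.94889 = 0.5787.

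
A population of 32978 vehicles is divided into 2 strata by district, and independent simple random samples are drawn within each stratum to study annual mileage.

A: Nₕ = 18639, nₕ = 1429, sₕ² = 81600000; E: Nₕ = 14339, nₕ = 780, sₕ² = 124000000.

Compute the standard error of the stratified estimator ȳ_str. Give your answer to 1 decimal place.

Var(ȳ_str) = Σₕ Wₕ²(1 − fₕ)sₕ²/nₕ with Wₕ = Nₕ/N, N = 32978.
A: Wₕ = 0.56519498; term = 0.56519498²·(1 − 0.07666720)·81600000/1429 = 16842.741.
E: Wₕ = 0.43480502; term = 0.43480502²·(1 − 0.05439710)·124000000/780 = 28420.059.
Sum = 45262.8.
SE = √(45262.8) = 212.8.

212.8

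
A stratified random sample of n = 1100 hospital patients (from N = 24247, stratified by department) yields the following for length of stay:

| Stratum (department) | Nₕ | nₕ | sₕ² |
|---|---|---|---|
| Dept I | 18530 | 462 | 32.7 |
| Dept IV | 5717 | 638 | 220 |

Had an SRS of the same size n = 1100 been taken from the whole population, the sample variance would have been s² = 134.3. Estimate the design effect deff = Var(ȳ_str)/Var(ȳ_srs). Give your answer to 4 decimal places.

Var(ȳ_str) = Σ Wₕ²(1−fₕ)sₕ²/nₕ with Wₕ = Nₕ/24247:
  Dept I: (18530/24247)²·(1−462/18530)·32.7/462 = 0.040306515
  Dept IV: (5717/24247)²·(1−638/5717)·220/638 = 0.017030695
  → Var(ȳ_str) = 0.05733721.
Var(ȳ_srs) = (1 − 1100/24247)·134.3/1100 = 0.11655208.
deff = 0.05733721 / 0.11655208 = 0.4919.

0.4919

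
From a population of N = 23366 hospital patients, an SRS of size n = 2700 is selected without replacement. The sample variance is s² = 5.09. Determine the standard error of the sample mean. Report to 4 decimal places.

0.0408

Under SRS without replacement, Var(ȳ) = (1 − f)·s²/n with f = n/N = 2700/23366 = 0.11555251.
Var(ȳ) = (1 − 0.11555251)·5.09/2700 = 0.88444749·0.0018851852 = 0.0016673473.
SE(ȳ) = √(0.0016673473) = 0.0408.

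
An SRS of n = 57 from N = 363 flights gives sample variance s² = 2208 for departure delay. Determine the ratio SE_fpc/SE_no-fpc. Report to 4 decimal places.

f = n/N = 57/363 = 0.15702479.
SE_no-fpc = √(s²/n) = 6.2238928; SE_fpc = √((1−f)s²/n) = 5.7143851.
Ratio = √(1−f) = 0.91813681.

0.9181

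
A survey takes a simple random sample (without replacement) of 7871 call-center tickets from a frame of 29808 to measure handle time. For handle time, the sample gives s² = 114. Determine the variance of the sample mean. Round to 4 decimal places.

0.0107

Under SRS without replacement, Var(ȳ) = (1 − f)·s²/n with f = n/N = 7871/29808 = 0.26405663.
Var(ȳ) = (1 − 0.26405663)·114/7871 = 0.73594337·0.014483547 = 0.010659071.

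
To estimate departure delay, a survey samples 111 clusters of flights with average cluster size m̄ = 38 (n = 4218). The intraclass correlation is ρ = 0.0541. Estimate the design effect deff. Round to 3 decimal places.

deff = 1 + (38 − 1)·0.0541 = 1 + 2.0017 = 3.0017.

3.002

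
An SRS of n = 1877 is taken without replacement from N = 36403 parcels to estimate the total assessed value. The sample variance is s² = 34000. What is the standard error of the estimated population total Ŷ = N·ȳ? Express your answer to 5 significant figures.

Var(Ŷ) = N²·Var(ȳ) = N²·(1 − n/N)·s²/n.
f = 1877/36403 = 0.05156168; Var(ȳ) = 0.94843832·34000/1877 = 17.180023.
Var(Ŷ) = 36403² · 17.180023 = 2.2766596 × 10^10.
SE(Ŷ) = √(2.2766596 × 10^10) = 150890.

150890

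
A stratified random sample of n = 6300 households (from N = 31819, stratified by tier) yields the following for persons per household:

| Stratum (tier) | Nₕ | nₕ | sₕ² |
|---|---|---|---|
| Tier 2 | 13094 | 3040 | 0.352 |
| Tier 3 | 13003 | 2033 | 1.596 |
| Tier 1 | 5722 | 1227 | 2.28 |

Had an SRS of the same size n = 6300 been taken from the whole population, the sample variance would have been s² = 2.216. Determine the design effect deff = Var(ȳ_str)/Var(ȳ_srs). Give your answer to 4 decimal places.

Var(ȳ_str) = Σ Wₕ²(1−fₕ)sₕ²/nₕ with Wₕ = Nₕ/31819:
  Tier 2: (13094/31819)²·(1−3040/13094)·0.352/3040 = 1.5055918 × 10^-5
  Tier 3: (13003/31819)²·(1−2033/13003)·1.596/2033 = 1.1060446 × 10^-4
  Tier 1: (5722/31819)²·(1−1227/5722)·2.28/1227 = 4.7205737 × 10^-5
  → Var(ȳ_str) = 1.7286612 × 10^-4.
Var(ȳ_srs) = (1 − 6300/31819)·2.216/6300 = 2.8210211 × 10^-4.
deff = (1.7286612 × 10^-4) / (2.8210211 × 10^-4) = 0.6128.

0.6128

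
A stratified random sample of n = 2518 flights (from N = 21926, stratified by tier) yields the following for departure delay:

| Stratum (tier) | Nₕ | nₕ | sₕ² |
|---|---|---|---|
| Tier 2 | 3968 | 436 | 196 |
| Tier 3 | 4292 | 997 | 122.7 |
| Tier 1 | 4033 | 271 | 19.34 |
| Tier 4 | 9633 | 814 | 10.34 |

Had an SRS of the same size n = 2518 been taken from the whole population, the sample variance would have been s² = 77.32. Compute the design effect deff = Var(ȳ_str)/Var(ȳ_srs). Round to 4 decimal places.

Var(ȳ_str) = Σ Wₕ²(1−fₕ)sₕ²/nₕ with Wₕ = Nₕ/21926:
  Tier 2: (3968/21926)²·(1−436/3968)·196/436 = 0.013105184
  Tier 3: (4292/21926)²·(1−997/4292)·122.7/997 = 0.0036203096
  Tier 1: (4033/21926)²·(1−271/4033)·19.34/271 = 0.0022522437
  Tier 4: (9633/21926)²·(1−814/9633)·10.34/814 = 0.0022446995
  → Var(ȳ_str) = 0.021222437.
Var(ȳ_srs) = (1 − 2518/21926)·77.32/2518 = 0.027180503.
deff = 0.021222437 / 0.027180503 = 0.7808.

0.7808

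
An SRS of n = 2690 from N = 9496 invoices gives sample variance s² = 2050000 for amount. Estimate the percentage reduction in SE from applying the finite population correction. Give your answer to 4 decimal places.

15.3405

f = n/N = 2690/9496 = 0.28327717.
SE_no-fpc = √(s²/n) = 27.605829; SE_fpc = √((1−f)s²/n) = 23.370952.
Ratio = √(1−f) = 0.84659484. Reduction = 100·(1 − 0.84659484) = 15.3405%.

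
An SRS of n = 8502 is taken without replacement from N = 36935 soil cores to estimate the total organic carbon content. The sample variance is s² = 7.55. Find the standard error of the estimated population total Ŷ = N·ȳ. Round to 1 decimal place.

965.7

Var(Ŷ) = N²·Var(ȳ) = N²·(1 − n/N)·s²/n.
f = 8502/36935 = 0.23018817; Var(ȳ) = 0.76981183·7.55/8502 = 6.8361319 × 10^-4.
Var(Ŷ) = 36935² · (6.8361319 × 10^-4) = 932581.17.
SE(Ŷ) = √(932581.17) = 965.7.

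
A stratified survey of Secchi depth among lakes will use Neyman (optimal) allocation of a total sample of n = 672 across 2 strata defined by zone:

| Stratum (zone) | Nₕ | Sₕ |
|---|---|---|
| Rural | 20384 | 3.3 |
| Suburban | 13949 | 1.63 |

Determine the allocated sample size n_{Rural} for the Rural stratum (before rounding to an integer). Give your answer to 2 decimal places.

502.24

Neyman allocation: nₕ = n·NₕSₕ / Σⱼ NⱼSⱼ.
Σ NⱼSⱼ = 20384·3.3 + 13949·1.63 = 90004.07.
n_{Rural} = 672·20384·3.3 / 90004.07 = 502.24.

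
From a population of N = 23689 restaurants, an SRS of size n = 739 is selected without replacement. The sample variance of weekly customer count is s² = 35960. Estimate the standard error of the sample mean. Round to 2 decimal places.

Under SRS without replacement, Var(ȳ) = (1 − f)·s²/n with f = n/N = 739/23689 = 0.03119591.
Var(ȳ) = (1 − 0.03119591)·35960/739 = 0.96880409·48.660352 = 47.142348.
SE(ȳ) = √(47.142348) = 6.87.

6.87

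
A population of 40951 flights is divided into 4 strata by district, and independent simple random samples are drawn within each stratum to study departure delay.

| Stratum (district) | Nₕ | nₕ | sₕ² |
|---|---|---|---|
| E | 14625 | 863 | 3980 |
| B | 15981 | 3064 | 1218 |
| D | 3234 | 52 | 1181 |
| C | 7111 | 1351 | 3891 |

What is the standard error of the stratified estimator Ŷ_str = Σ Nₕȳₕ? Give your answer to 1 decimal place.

36904.7

Var(Ŷ_str) = Σₕ Nₕ²(1 − fₕ)sₕ²/nₕ.
E: 14625²·(1 − 863/14625)·3980/863 = 9.282174 × 10^8.
B: 15981²·(1 − 3064/15981)·1218/3064 = 8.2058607 × 10^7.
D: 3234²·(1 − 52/3234)·1181/52 = 2.3371509 × 10^8.
C: 7111²·(1 − 1351/7111)·3891/1351 = 1.1796659 × 10^8.
Sum = 1.3619577 × 10^9.
SE = √(1.3619577 × 10^9) = 36904.7.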